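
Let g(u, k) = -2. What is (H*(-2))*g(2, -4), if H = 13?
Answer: 52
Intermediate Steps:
(H*(-2))*g(2, -4) = (13*(-2))*(-2) = -26*(-2) = 52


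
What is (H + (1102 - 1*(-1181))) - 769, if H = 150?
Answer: 1664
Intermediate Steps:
(H + (1102 - 1*(-1181))) - 769 = (150 + (1102 - 1*(-1181))) - 769 = (150 + (1102 + 1181)) - 769 = (150 + 2283) - 769 = 2433 - 769 = 1664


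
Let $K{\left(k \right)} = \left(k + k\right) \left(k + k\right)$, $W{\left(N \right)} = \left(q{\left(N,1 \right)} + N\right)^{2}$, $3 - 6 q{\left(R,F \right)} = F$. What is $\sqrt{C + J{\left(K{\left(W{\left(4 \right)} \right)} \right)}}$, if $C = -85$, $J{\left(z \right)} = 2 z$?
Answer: $\frac{\sqrt{221603}}{9} \approx 52.305$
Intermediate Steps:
$q{\left(R,F \right)} = \frac{1}{2} - \frac{F}{6}$
$W{\left(N \right)} = \left(\frac{1}{3} + N\right)^{2}$ ($W{\left(N \right)} = \left(\left(\frac{1}{2} - \frac{1}{6}\right) + N\right)^{2} = \left(\frac{1}{3} + N\right)^{2}$)
$K{\left(k \right)} = 4 k^{2}$ ($K{\left(k \right)} = 2 k 2 k = 4 k^{2}$)
$\sqrt{C + J{\left(K{\left(W{\left(4 \right)} \right)} \right)}} = \sqrt{-85 + 2 \cdot 4 \left(\frac{\left(1 + 3 \cdot 4\right)^{2}}{9}\right)^{2}} = \sqrt{-85 + 2 \cdot 4 \left(\frac{\left(1 + 12\right)^{2}}{9}\right)^{2}} = \sqrt{-85 + 2 \cdot 4 \left(\frac{13^{2}}{9}\right)^{2}} = \sqrt{-85 + 2 \cdot 4 \left(\frac{1}{9} \cdot 169\right)^{2}} = \sqrt{-85 + 2 \cdot 4 \left(\frac{169}{9}\right)^{2}} = \sqrt{-85 + 2 \cdot 4 \cdot \frac{28561}{81}} = \sqrt{-85 + 2 \cdot \frac{114244}{81}} = \sqrt{-85 + \frac{228488}{81}} = \sqrt{\frac{221603}{81}} = \frac{\sqrt{221603}}{9}$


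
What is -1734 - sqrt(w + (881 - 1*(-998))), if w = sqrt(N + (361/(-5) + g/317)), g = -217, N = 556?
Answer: -1734 - sqrt(4720470775 + 4755*sqrt(134854970))/1585 ≈ -1777.6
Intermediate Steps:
w = 3*sqrt(134854970)/1585 (w = sqrt(556 + (361/(-5) - 217/317)) = sqrt(556 + (361*(-1/5) - 217*1/317)) = sqrt(556 + (-361/5 - 217/317)) = sqrt(556 - 115522/1585) = sqrt(765738/1585) = 3*sqrt(134854970)/1585 ≈ 21.980)
-1734 - sqrt(w + (881 - 1*(-998))) = -1734 - sqrt(3*sqrt(134854970)/1585 + (881 - 1*(-998))) = -1734 - sqrt(3*sqrt(134854970)/1585 + (881 + 998)) = -1734 - sqrt(3*sqrt(134854970)/1585 + 1879) = -1734 - sqrt(1879 + 3*sqrt(134854970)/1585)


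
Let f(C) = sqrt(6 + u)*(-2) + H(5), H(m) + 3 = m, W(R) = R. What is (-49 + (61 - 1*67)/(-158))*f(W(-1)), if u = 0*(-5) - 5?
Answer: 0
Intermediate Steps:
H(m) = -3 + m
u = -5 (u = 0 - 5 = -5)
f(C) = 0 (f(C) = sqrt(6 - 5)*(-2) + (-3 + 5) = sqrt(1)*(-2) + 2 = 1*(-2) + 2 = -2 + 2 = 0)
(-49 + (61 - 1*67)/(-158))*f(W(-1)) = (-49 + (61 - 1*67)/(-158))*0 = (-49 + (61 - 67)*(-1/158))*0 = (-49 - 6*(-1/158))*0 = (-49 + 3/79)*0 = -3868/79*0 = 0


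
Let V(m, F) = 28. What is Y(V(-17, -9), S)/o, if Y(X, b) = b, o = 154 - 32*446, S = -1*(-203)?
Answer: -203/14118 ≈ -0.014379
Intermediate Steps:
S = 203
o = -14118 (o = 154 - 14272 = -14118)
Y(V(-17, -9), S)/o = 203/(-14118) = 203*(-1/14118) = -203/14118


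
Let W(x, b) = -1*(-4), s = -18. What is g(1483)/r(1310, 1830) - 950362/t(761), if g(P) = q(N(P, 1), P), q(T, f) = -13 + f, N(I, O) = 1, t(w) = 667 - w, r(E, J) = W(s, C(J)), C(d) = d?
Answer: 984907/94 ≈ 10478.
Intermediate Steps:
W(x, b) = 4
r(E, J) = 4
g(P) = -13 + P
g(1483)/r(1310, 1830) - 950362/t(761) = (-13 + 1483)/4 - 950362/(667 - 1*761) = 1470*(1/4) - 950362/(667 - 761) = 735/2 - 950362/(-94) = 735/2 - 950362*(-1/94) = 735/2 + 475181/47 = 984907/94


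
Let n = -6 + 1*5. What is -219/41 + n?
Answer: -260/41 ≈ -6.3415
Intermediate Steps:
n = -1 (n = -6 + 5 = -1)
-219/41 + n = -219/41 - 1 = -260/41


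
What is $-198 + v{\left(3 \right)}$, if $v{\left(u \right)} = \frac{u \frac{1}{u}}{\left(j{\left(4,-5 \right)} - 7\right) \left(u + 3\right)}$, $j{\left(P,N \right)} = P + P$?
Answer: $- \frac{1187}{6} \approx -197.83$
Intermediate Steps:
$j{\left(P,N \right)} = 2 P$
$v{\left(u \right)} = \frac{1}{3 + u}$ ($v{\left(u \right)} = \frac{u \frac{1}{u}}{\left(2 \cdot 4 - 7\right) \left(u + 3\right)} = 1 \frac{1}{\left(8 - 7\right) \left(3 + u\right)} = 1 \frac{1}{1 \left(3 + u\right)} = 1 \frac{1}{3 + u} = \frac{1}{3 + u}$)
$-198 + v{\left(3 \right)} = -198 + \frac{1}{3 + 3} = -198 + \frac{1}{6} = - \frac{1187}{6}$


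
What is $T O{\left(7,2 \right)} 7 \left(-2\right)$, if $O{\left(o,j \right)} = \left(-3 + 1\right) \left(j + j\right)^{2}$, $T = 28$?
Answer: $12544$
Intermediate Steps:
$O{\left(o,j \right)} = - 8 j^{2}$ ($O{\left(o,j \right)} = - 2 \left(2 j\right)^{2} = - 2 \cdot 4 j^{2} = - 8 j^{2}$)
$T O{\left(7,2 \right)} 7 \left(-2\right) = 28 \left(- 8 \cdot 2^{2}\right) 7 \left(-2\right) = 28 \left(\left(-8\right) 4\right) \left(-14\right) = 28 \left(-32\right) \left(-14\right) = \left(-896\right) \left(-14\right) = 12544$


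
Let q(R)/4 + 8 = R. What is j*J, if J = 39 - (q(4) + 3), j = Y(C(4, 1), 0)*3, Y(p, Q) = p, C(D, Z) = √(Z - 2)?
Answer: 156*I ≈ 156.0*I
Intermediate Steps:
C(D, Z) = √(-2 + Z)
q(R) = -32 + 4*R
j = 3*I (j = √(-2 + 1)*3 = √(-1)*3 = I*3 = 3*I ≈ 3.0*I)
J = 52 (J = 39 - ((-32 + 4*4) + 3) = 39 - ((-32 + 16) + 3) = 39 - (-16 + 3) = 39 - 1*(-13) = 39 + 13 = 52)
j*J = (3*I)*52 = 156*I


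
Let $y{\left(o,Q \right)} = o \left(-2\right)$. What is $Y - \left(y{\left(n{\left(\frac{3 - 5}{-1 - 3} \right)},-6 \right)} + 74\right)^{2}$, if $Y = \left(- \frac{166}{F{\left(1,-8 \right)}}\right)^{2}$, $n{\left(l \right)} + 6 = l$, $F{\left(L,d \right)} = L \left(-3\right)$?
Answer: $- \frac{37469}{9} \approx -4163.2$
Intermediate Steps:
$F{\left(L,d \right)} = - 3 L$
$n{\left(l \right)} = -6 + l$
$y{\left(o,Q \right)} = - 2 o$
$Y = \frac{27556}{9}$ ($Y = \left(- \frac{166}{\left(-3\right) 1}\right)^{2} = \left(- \frac{166}{-3}\right)^{2} = \left(\left(-166\right) \left(- \frac{1}{3}\right)\right)^{2} = \left(\frac{166}{3}\right)^{2} = \frac{27556}{9} \approx 3061.8$)
$Y - \left(y{\left(n{\left(\frac{3 - 5}{-1 - 3} \right)},-6 \right)} + 74\right)^{2} = \frac{27556}{9} - \left(- 2 \left(-6 + \frac{3 - 5}{-1 - 3}\right) + 74\right)^{2} = \frac{27556}{9} - \left(- 2 \left(-6 - \frac{2}{-4}\right) + 74\right)^{2} = \frac{27556}{9} - \left(- 2 \left(-6 - - \frac{1}{2}\right) + 74\right)^{2} = \frac{27556}{9} - \left(- 2 \left(-6 + \frac{1}{2}\right) + 74\right)^{2} = \frac{27556}{9} - \left(\left(-2\right) \left(- \frac{11}{2}\right) + 74\right)^{2} = \frac{27556}{9} - \left(11 + 74\right)^{2} = \frac{27556}{9} - 85^{2} = \frac{27556}{9} - 7225 = - \frac{37469}{9}$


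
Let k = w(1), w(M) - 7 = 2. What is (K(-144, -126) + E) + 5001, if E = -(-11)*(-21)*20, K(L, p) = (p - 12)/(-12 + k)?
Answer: 427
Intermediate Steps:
w(M) = 9 (w(M) = 7 + 2 = 9)
k = 9
K(L, p) = 4 - p/3 (K(L, p) = (p - 12)/(-12 + 9) = (-12 + p)/(-3) = (-12 + p)*(-⅓) = 4 - p/3)
E = -4620 (E = -11*21*20 = -231*20 = -4620)
(K(-144, -126) + E) + 5001 = ((4 - ⅓*(-126)) - 4620) + 5001 = ((4 + 42) - 4620) + 5001 = (46 - 4620) + 5001 = -4574 + 5001 = 427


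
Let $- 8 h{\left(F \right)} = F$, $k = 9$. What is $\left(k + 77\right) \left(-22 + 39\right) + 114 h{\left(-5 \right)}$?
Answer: $\frac{6133}{4} \approx 1533.3$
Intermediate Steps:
$h{\left(F \right)} = - \frac{F}{8}$
$\left(k + 77\right) \left(-22 + 39\right) + 114 h{\left(-5 \right)} = \left(9 + 77\right) \left(-22 + 39\right) + 114 \left(\left(- \frac{1}{8}\right) \left(-5\right)\right) = 86 \cdot 17 + 114 \cdot \frac{5}{8} = 1462 + \frac{285}{4} = \frac{6133}{4}$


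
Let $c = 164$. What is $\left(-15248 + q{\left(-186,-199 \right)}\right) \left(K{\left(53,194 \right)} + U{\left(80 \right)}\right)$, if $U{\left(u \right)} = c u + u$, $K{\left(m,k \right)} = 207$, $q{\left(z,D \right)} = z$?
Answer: $-206923638$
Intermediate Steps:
$U{\left(u \right)} = 165 u$ ($U{\left(u \right)} = 164 u + u = 165 u$)
$\left(-15248 + q{\left(-186,-199 \right)}\right) \left(K{\left(53,194 \right)} + U{\left(80 \right)}\right) = \left(-15248 - 186\right) \left(207 + 165 \cdot 80\right) = - 15434 \left(207 + 13200\right) = \left(-15434\right) 13407 = -206923638$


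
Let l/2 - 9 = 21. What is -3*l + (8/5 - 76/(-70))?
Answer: -6206/35 ≈ -177.31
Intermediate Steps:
l = 60 (l = 18 + 2*21 = 18 + 42 = 60)
-3*l + (8/5 - 76/(-70)) = -3*60 + (8/5 - 76/(-70)) = -180 + (8*(⅕) - 76*(-1/70)) = -180 + (8/5 + 38/35) = -180 + 94/35 = -6206/35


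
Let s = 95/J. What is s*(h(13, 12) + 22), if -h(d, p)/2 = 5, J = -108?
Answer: -95/9 ≈ -10.556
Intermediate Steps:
h(d, p) = -10 (h(d, p) = -2*5 = -10)
s = -95/108 (s = 95/(-108) = 95*(-1/108) = -95/108 ≈ -0.87963)
s*(h(13, 12) + 22) = -95*(-10 + 22)/108 = -95/108*12 = -95/9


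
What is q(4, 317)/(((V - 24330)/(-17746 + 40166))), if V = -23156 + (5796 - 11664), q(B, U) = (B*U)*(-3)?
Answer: 42642840/26677 ≈ 1598.5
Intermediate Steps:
q(B, U) = -3*B*U
V = -29024 (V = -23156 - 5868 = -29024)
q(4, 317)/(((V - 24330)/(-17746 + 40166))) = (-3*4*317)/(((-29024 - 24330)/(-17746 + 40166))) = -3804/((-53354/22420)) = -3804/((-53354*1/22420)) = -3804/(-26677/11210) = -3804*(-11210/26677) = 42642840/26677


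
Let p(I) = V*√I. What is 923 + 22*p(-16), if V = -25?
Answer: 923 - 2200*I ≈ 923.0 - 2200.0*I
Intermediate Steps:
p(I) = -25*√I
923 + 22*p(-16) = 923 + 22*(-100*I) = 923 - 2200*I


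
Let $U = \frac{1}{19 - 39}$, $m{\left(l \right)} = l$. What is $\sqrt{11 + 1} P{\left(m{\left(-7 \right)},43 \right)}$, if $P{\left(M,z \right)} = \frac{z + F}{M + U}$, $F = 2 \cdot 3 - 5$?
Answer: $- \frac{1760 \sqrt{3}}{141} \approx -21.62$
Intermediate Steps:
$F = 1$ ($F = 6 - 5 = 1$)
$U = - \frac{1}{20}$ ($U = \frac{1}{-20} = - \frac{1}{20} \approx -0.05$)
$P{\left(M,z \right)} = \frac{1 + z}{- \frac{1}{20} + M}$ ($P{\left(M,z \right)} = \frac{z + 1}{M - \frac{1}{20}} = \frac{1 + z}{- \frac{1}{20} + M}$)
$\sqrt{11 + 1} P{\left(m{\left(-7 \right)},43 \right)} = \sqrt{11 + 1} \frac{20 \left(1 + 43\right)}{-1 + 20 \left(-7\right)} = \sqrt{12} \cdot 20 \frac{1}{-1 - 140} \cdot 44 = 2 \sqrt{3} \cdot 20 \frac{1}{-141} \cdot 44 = 2 \sqrt{3} \cdot 20 \left(- \frac{1}{141}\right) 44 = 2 \sqrt{3} \left(- \frac{880}{141}\right) = - \frac{1760 \sqrt{3}}{141}$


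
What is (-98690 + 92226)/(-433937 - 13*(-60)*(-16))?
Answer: 6464/446417 ≈ 0.014480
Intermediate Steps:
(-98690 + 92226)/(-433937 - 13*(-60)*(-16)) = -6464/(-433937 + 780*(-16)) = -6464/(-433937 - 12480) = -6464/(-446417) = -6464*(-1/446417) = 6464/446417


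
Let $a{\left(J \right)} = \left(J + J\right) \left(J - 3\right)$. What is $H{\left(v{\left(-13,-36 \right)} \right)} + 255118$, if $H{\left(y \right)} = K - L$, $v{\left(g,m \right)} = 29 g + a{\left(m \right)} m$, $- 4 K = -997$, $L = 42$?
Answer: $\frac{1021301}{4} \approx 2.5533 \cdot 10^{5}$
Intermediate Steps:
$a{\left(J \right)} = 2 J \left(-3 + J\right)$
$K = \frac{997}{4}$ ($K = \left(- \frac{1}{4}\right) \left(-997\right) = \frac{997}{4} \approx 249.25$)
$v{\left(g,m \right)} = 29 g + 2 m^{2} \left(-3 + m\right)$ ($v{\left(g,m \right)} = 29 g + 2 m \left(-3 + m\right) m = 29 g + 2 m^{2} \left(-3 + m\right)$)
$H{\left(y \right)} = \frac{829}{4}$ ($H{\left(y \right)} = \frac{997}{4} - 42 = \frac{829}{4}$)
$H{\left(v{\left(-13,-36 \right)} \right)} + 255118 = \frac{829}{4} + 255118 = \frac{1021301}{4}$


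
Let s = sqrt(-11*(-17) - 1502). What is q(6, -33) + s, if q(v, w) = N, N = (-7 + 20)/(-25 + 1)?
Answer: -13/24 + I*sqrt(1315) ≈ -0.54167 + 36.263*I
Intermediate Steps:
N = -13/24 (N = 13/(-24) = 13*(-1/24) = -13/24 ≈ -0.54167)
s = I*sqrt(1315) (s = sqrt(187 - 1502) = sqrt(-1315) = I*sqrt(1315) ≈ 36.263*I)
q(v, w) = -13/24
q(6, -33) + s = -13/24 + I*sqrt(1315)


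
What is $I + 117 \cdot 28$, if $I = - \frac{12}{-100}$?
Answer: $\frac{81903}{25} \approx 3276.1$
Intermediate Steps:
$I = \frac{3}{25}$ ($I = \left(-12\right) \left(- \frac{1}{100}\right) = \frac{3}{25} \approx 0.12$)
$I + 117 \cdot 28 = \frac{3}{25} + 117 \cdot 28 = \frac{3}{25} + 3276 = \frac{81903}{25}$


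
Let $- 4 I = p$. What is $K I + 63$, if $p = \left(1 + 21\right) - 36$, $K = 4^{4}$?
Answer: $959$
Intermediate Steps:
$K = 256$
$p = -14$ ($p = 22 - 36 = -14$)
$I = \frac{7}{2}$ ($I = \left(- \frac{1}{4}\right) \left(-14\right) = \frac{7}{2} \approx 3.5$)
$K I + 63 = 256 \cdot \frac{7}{2} + 63 = 896 + 63 = 959$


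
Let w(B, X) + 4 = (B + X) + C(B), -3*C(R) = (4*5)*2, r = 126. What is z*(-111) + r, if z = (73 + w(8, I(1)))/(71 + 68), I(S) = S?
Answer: 10336/139 ≈ 74.360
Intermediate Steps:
C(R) = -40/3 (C(R) = -4*5*2/3 = -20*2/3 = -⅓*40 = -40/3)
w(B, X) = -52/3 + B + X (w(B, X) = -4 + ((B + X) - 40/3) = -4 + (-40/3 + B + X) = -52/3 + B + X)
z = 194/417 (z = (73 + (-52/3 + 8 + 1))/(71 + 68) = (73 - 25/3)/139 = (194/3)*(1/139) = 194/417 ≈ 0.46523)
z*(-111) + r = (194/417)*(-111) + 126 = -7178/139 + 126 = 10336/139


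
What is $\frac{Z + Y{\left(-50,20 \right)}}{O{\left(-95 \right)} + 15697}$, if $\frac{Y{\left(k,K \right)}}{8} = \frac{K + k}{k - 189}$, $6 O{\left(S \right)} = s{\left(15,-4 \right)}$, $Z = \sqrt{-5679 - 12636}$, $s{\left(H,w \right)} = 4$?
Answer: $\frac{720}{11255227} + \frac{9 i \sqrt{2035}}{47093} \approx 6.397 \cdot 10^{-5} + 0.0086212 i$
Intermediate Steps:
$Z = 3 i \sqrt{2035}$ ($Z = \sqrt{-18315} = 3 i \sqrt{2035} \approx 135.33 i$)
$O{\left(S \right)} = \frac{2}{3}$ ($O{\left(S \right)} = \frac{1}{6} \cdot 4 = \frac{2}{3}$)
$Y{\left(k,K \right)} = \frac{8 \left(K + k\right)}{-189 + k}$ ($Y{\left(k,K \right)} = 8 \frac{K + k}{k - 189} = 8 \frac{K + k}{-189 + k} = \frac{8 \left(K + k\right)}{-189 + k}$)
$\frac{Z + Y{\left(-50,20 \right)}}{O{\left(-95 \right)} + 15697} = \frac{3 i \sqrt{2035} + \frac{8 \left(20 - 50\right)}{-189 - 50}}{\frac{2}{3} + 15697} = \frac{3 i \sqrt{2035} + 8 \frac{1}{-239} \left(-30\right)}{\frac{47093}{3}} = \left(3 i \sqrt{2035} + 8 \left(- \frac{1}{239}\right) \left(-30\right)\right) \frac{3}{47093} = \left(3 i \sqrt{2035} + \frac{240}{239}\right) \frac{3}{47093} = \left(\frac{240}{239} + 3 i \sqrt{2035}\right) \frac{3}{47093} = \frac{720}{11255227} + \frac{9 i \sqrt{2035}}{47093}$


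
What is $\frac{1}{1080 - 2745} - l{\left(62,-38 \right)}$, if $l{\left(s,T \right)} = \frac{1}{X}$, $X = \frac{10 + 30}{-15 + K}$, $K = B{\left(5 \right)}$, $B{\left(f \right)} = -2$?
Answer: $\frac{5653}{13320} \approx 0.4244$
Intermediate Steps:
$K = -2$
$X = - \frac{40}{17}$ ($X = \frac{10 + 30}{-15 - 2} = \frac{40}{-17} = 40 \left(- \frac{1}{17}\right) = - \frac{40}{17} \approx -2.3529$)
$l{\left(s,T \right)} = - \frac{17}{40}$ ($l{\left(s,T \right)} = \frac{1}{- \frac{40}{17}} = - \frac{17}{40}$)
$\frac{1}{1080 - 2745} - l{\left(62,-38 \right)} = \frac{1}{1080 - 2745} - - \frac{17}{40} = \frac{1}{-1665} + \frac{17}{40} = - \frac{1}{1665} + \frac{17}{40} = \frac{5653}{13320}$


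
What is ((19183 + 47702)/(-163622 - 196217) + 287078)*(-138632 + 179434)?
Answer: 4214919780712714/359839 ≈ 1.1713e+10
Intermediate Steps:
((19183 + 47702)/(-163622 - 196217) + 287078)*(-138632 + 179434) = (66885/(-359839) + 287078)*40802 = (66885*(-1/359839) + 287078)*40802 = (-66885/359839 + 287078)*40802 = (103301793557/359839)*40802 = 4214919780712714/359839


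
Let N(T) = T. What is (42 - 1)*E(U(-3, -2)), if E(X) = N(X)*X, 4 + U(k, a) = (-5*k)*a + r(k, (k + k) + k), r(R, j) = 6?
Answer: 32144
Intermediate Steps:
U(k, a) = 2 - 5*a*k (U(k, a) = -4 + ((-5*k)*a + 6) = -4 + (-5*a*k + 6) = -4 + (6 - 5*a*k) = 2 - 5*a*k)
E(X) = X**2 (E(X) = X*X = X**2)
(42 - 1)*E(U(-3, -2)) = (42 - 1)*(2 - 5*(-2)*(-3))**2 = 41*(2 - 30)**2 = 41*(-28)**2 = 41*784 = 32144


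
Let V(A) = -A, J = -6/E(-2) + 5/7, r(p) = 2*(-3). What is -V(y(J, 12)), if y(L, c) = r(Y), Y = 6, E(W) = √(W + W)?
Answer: -6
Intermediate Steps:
E(W) = √2*√W (E(W) = √(2*W) = √2*√W)
r(p) = -6
J = 5/7 + 3*I (J = -6*(-I/2) + 5/7 = -(-3)*I + 5/7 = 3*I + 5/7 = 5/7 + 3*I ≈ 0.71429 + 3.0*I)
y(L, c) = -6
-V(y(J, 12)) = -(-1)*(-6) = -1*6 = -6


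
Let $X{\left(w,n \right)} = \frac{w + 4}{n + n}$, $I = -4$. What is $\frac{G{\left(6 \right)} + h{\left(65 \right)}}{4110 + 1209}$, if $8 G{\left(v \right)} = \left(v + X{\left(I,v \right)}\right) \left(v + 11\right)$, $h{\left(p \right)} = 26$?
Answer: $\frac{155}{21276} \approx 0.0072852$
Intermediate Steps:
$X{\left(w,n \right)} = \frac{4 + w}{2 n}$
$G{\left(v \right)} = \frac{v \left(11 + v\right)}{8}$ ($G{\left(v \right)} = \frac{\left(v + \frac{4 - 4}{2 v}\right) \left(v + 11\right)}{8} = \frac{\left(v + \frac{1}{2} \frac{1}{v} 0\right) \left(11 + v\right)}{8} = \frac{\left(v + 0\right) \left(11 + v\right)}{8} = \frac{v \left(11 + v\right)}{8}$)
$\frac{G{\left(6 \right)} + h{\left(65 \right)}}{4110 + 1209} = \frac{\frac{1}{8} \cdot 6 \left(11 + 6\right) + 26}{4110 + 1209} = \frac{\frac{1}{8} \cdot 6 \cdot 17 + 26}{5319} = \left(\frac{51}{4} + 26\right) \frac{1}{5319} = \frac{155}{4} \cdot \frac{1}{5319} = \frac{155}{21276}$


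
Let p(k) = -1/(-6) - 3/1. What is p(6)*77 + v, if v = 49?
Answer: -1015/6 ≈ -169.17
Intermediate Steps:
p(k) = -17/6 (p(k) = -1*(-1/6) - 3*1 = 1/6 - 3 = -17/6)
p(6)*77 + v = -17/6*77 + 49 = -1309/6 + 49 = -1015/6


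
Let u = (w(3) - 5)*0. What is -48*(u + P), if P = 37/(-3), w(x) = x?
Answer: 592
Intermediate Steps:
P = -37/3 (P = 37*(-1/3) = -37/3 ≈ -12.333)
u = 0 (u = (3 - 5)*0 = -2*0 = 0)
-48*(u + P) = -48*(0 - 37/3) = -48*(-37/3) = 592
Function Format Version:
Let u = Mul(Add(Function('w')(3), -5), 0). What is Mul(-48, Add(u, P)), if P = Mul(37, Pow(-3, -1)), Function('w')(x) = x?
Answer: 592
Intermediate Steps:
P = Rational(-37, 3) (P = Mul(37, Rational(-1, 3)) = Rational(-37, 3) ≈ -12.333)
u = 0 (u = Mul(Add(3, -5), 0) = Mul(-2, 0) = 0)
Mul(-48, Add(u, P)) = Mul(-48, Add(0, Rational(-37, 3))) = Mul(-48, Rational(-37, 3)) = 592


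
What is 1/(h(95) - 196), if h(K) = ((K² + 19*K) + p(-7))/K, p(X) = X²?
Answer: -95/7741 ≈ -0.012272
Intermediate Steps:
h(K) = (49 + K² + 19*K)/K (h(K) = ((K² + 19*K) + (-7)²)/K = ((K² + 19*K) + 49)/K = (49 + K² + 19*K)/K)
1/(h(95) - 196) = 1/((19 + 95 + 49/95) - 196) = 1/(10879/95 - 196) = 1/(-7741/95) = -95/7741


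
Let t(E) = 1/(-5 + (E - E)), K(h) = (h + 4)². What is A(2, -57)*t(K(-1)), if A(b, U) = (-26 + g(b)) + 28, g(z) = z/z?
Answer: -⅗ ≈ -0.60000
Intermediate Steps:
g(z) = 1
K(h) = (4 + h)²
A(b, U) = 3 (A(b, U) = (-26 + 1) + 28 = -25 + 28 = 3)
t(E) = -⅕ (t(E) = 1/(-5 + 0) = 1/(-5) = -⅕)
A(2, -57)*t(K(-1)) = 3*(-⅕) = -⅗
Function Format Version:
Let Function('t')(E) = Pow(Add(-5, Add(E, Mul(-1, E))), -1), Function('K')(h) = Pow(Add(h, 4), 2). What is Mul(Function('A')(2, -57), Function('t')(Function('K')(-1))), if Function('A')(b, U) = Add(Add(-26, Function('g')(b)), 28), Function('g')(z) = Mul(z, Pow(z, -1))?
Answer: Rational(-3, 5) ≈ -0.60000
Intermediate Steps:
Function('g')(z) = 1
Function('K')(h) = Pow(Add(4, h), 2)
Function('A')(b, U) = 3 (Function('A')(b, U) = Add(Add(-26, 1), 28) = Add(-25, 28) = 3)
Function('t')(E) = Rational(-1, 5) (Function('t')(E) = Pow(Add(-5, 0), -1) = Pow(-5, -1) = Rational(-1, 5))
Mul(Function('A')(2, -57), Function('t')(Function('K')(-1))) = Mul(3, Rational(-1, 5)) = Rational(-3, 5)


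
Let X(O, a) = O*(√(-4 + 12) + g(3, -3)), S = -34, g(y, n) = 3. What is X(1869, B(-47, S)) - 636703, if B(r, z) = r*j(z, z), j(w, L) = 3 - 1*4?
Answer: -631096 + 3738*√2 ≈ -6.2581e+5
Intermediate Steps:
j(w, L) = -1 (j(w, L) = 3 - 4 = -1)
B(r, z) = -r (B(r, z) = r*(-1) = -r)
X(O, a) = O*(3 + 2*√2) (X(O, a) = O*(√(-4 + 12) + 3) = O*(√8 + 3) = O*(2*√2 + 3) = O*(3 + 2*√2))
X(1869, B(-47, S)) - 636703 = 1869*(3 + 2*√2) - 636703 = (5607 + 3738*√2) - 636703 = -631096 + 3738*√2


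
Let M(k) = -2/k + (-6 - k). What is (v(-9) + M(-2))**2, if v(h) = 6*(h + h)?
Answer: 12321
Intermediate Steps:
v(h) = 12*h (v(h) = 6*(2*h) = 12*h)
M(k) = -6 - k - 2/k
(v(-9) + M(-2))**2 = (12*(-9) + (-6 - 1*(-2) - 2/(-2)))**2 = (-108 + (-6 + 2 - 2*(-1/2)))**2 = (-108 + (-6 + 2 + 1))**2 = (-108 - 3)**2 = (-111)**2 = 12321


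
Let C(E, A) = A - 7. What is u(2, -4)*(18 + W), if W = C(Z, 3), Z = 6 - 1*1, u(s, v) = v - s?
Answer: -84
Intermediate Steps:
Z = 5 (Z = 6 - 1 = 5)
C(E, A) = -7 + A
W = -4 (W = -7 + 3 = -4)
u(2, -4)*(18 + W) = (-4 - 1*2)*(18 - 4) = (-4 - 2)*14 = -6*14 = -84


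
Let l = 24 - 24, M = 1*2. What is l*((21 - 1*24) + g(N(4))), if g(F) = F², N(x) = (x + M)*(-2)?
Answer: 0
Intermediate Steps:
M = 2
l = 0
N(x) = -4 - 2*x (N(x) = (x + 2)*(-2) = (2 + x)*(-2) = -4 - 2*x)
l*((21 - 1*24) + g(N(4))) = 0*((21 - 1*24) + (-4 - 2*4)²) = 0*((21 - 24) + (-4 - 8)²) = 0*(-3 + (-12)²) = 0*(-3 + 144) = 0*141 = 0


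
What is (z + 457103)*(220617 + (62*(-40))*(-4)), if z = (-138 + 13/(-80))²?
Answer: 702591018310833/6400 ≈ 1.0978e+11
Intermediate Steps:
z = 122168809/6400 (z = (-138 + 13*(-1/80))² = (-138 - 13/80)² = (-11053/80)² = 122168809/6400 ≈ 19089.)
(z + 457103)*(220617 + (62*(-40))*(-4)) = (122168809/6400 + 457103)*(220617 + (62*(-40))*(-4)) = 3047628009*(220617 - 2480*(-4))/6400 = 3047628009*(220617 + 9920)/6400 = (3047628009/6400)*230537 = 702591018310833/6400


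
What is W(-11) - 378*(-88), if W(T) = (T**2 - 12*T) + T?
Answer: 33506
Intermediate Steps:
W(T) = T**2 - 11*T
W(-11) - 378*(-88) = -11*(-11 - 11) - 378*(-88) = -11*(-22) + 33264 = 242 + 33264 = 33506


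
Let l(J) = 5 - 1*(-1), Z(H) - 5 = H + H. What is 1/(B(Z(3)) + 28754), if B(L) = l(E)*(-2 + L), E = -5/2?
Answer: 1/28808 ≈ 3.4713e-5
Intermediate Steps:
Z(H) = 5 + 2*H (Z(H) = 5 + (H + H) = 5 + 2*H)
E = -5/2 (E = -5*½ = -5/2 ≈ -2.5000)
l(J) = 6 (l(J) = 5 + 1 = 6)
B(L) = -12 + 6*L (B(L) = 6*(-2 + L) = -12 + 6*L)
1/(B(Z(3)) + 28754) = 1/((-12 + 6*(5 + 2*3)) + 28754) = 1/((-12 + 6*(5 + 6)) + 28754) = 1/((-12 + 6*11) + 28754) = 1/((-12 + 66) + 28754) = 1/(54 + 28754) = 1/28808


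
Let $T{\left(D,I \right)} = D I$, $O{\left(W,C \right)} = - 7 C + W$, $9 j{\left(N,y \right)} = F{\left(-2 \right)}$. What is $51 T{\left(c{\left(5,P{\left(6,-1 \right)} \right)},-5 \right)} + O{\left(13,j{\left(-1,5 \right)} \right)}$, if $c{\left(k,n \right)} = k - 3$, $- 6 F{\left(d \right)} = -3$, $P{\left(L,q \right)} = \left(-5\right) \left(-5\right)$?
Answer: $- \frac{8953}{18} \approx -497.39$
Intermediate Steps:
$P{\left(L,q \right)} = 25$
$F{\left(d \right)} = \frac{1}{2}$ ($F{\left(d \right)} = \left(- \frac{1}{6}\right) \left(-3\right) = \frac{1}{2}$)
$c{\left(k,n \right)} = -3 + k$
$j{\left(N,y \right)} = \frac{1}{18}$ ($j{\left(N,y \right)} = \frac{1}{9} \cdot \frac{1}{2} = \frac{1}{18}$)
$O{\left(W,C \right)} = W - 7 C$
$51 T{\left(c{\left(5,P{\left(6,-1 \right)} \right)},-5 \right)} + O{\left(13,j{\left(-1,5 \right)} \right)} = 51 \left(-3 + 5\right) \left(-5\right) + \left(13 - \frac{7}{18}\right) = 51 \cdot 2 \left(-5\right) + \left(13 - \frac{7}{18}\right) = 51 \left(-10\right) + \frac{227}{18} = -510 + \frac{227}{18} = - \frac{8953}{18}$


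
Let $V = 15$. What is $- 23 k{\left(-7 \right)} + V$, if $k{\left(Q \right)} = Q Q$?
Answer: $-1112$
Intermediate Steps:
$k{\left(Q \right)} = Q^{2}$
$- 23 k{\left(-7 \right)} + V = - 23 \left(-7\right)^{2} + 15 = \left(-23\right) 49 + 15 = -1127 + 15 = -1112$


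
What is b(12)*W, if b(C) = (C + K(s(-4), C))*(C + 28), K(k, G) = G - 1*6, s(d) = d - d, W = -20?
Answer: -14400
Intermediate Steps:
s(d) = 0
K(k, G) = -6 + G (K(k, G) = G - 6 = -6 + G)
b(C) = (-6 + 2*C)*(28 + C) (b(C) = (C + (-6 + C))*(C + 28) = (-6 + 2*C)*(28 + C))
b(12)*W = (-168 + 2*12² + 50*12)*(-20) = (-168 + 2*144 + 600)*(-20) = (-168 + 288 + 600)*(-20) = 720*(-20) = -14400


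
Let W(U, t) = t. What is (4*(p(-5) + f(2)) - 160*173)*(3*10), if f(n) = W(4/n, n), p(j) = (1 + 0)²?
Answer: -830040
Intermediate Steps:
p(j) = 1 (p(j) = 1² = 1)
f(n) = n
(4*(p(-5) + f(2)) - 160*173)*(3*10) = (4*(1 + 2) - 160*173)*(3*10) = (4*3 - 27680)*30 = (12 - 27680)*30 = -27668*30 = -830040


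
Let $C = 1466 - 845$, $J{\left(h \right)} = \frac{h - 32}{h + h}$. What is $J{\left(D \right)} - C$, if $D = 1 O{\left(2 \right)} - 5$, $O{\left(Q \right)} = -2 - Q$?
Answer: $- \frac{11137}{18} \approx -618.72$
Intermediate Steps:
$D = -9$ ($D = 1 \left(-2 - 2\right) - 5 = 1 \left(-4\right) - 5 = -4 - 5 = -9$)
$J{\left(h \right)} = \frac{-32 + h}{2 h}$
$C = 621$ ($C = 1466 - 845 = 621$)
$J{\left(D \right)} - C = \frac{-32 - 9}{2 \left(-9\right)} - 621 = \frac{1}{2} \left(- \frac{1}{9}\right) \left(-41\right) - 621 = \frac{41}{18} - 621 = - \frac{11137}{18}$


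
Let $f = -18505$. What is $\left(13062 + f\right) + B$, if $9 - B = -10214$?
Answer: $4780$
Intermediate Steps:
$B = 10223$ ($B = 9 - -10214 = 9 + 10214 = 10223$)
$\left(13062 + f\right) + B = \left(13062 - 18505\right) + 10223 = -5443 + 10223 = 4780$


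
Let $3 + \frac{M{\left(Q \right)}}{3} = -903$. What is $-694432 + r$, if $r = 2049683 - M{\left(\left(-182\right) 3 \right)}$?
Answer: $1357969$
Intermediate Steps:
$M{\left(Q \right)} = -2718$ ($M{\left(Q \right)} = -9 + 3 \left(-903\right) = -9 - 2709 = -2718$)
$r = 2052401$ ($r = 2049683 - -2718 = 2049683 + 2718 = 2052401$)
$-694432 + r = -694432 + 2052401 = 1357969$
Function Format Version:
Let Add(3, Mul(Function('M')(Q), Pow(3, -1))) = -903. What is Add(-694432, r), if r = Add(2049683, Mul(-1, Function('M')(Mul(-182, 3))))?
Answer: 1357969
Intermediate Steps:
Function('M')(Q) = -2718 (Function('M')(Q) = Add(-9, Mul(3, -903)) = Add(-9, -2709) = -2718)
r = 2052401 (r = Add(2049683, Mul(-1, -2718)) = Add(2049683, 2718) = 2052401)
Add(-694432, r) = Add(-694432, 2052401) = 1357969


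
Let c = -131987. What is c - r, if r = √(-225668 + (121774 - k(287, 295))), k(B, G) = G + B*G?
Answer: -131987 - I*√188854 ≈ -1.3199e+5 - 434.57*I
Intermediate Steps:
r = I*√188854 (r = √(-225668 + (121774 - 295*(1 + 287))) = √(-225668 + (121774 - 295*288)) = √(-225668 + (121774 - 1*84960)) = √(-225668 + (121774 - 84960)) = √(-225668 + 36814) = √(-188854) = I*√188854 ≈ 434.57*I)
c - r = -131987 - I*√188854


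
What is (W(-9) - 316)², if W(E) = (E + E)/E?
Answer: 98596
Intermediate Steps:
W(E) = 2 (W(E) = (2*E)/E = 2)
(W(-9) - 316)² = (2 - 316)² = (-314)² = 98596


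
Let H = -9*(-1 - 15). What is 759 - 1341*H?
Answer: -192345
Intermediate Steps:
H = 144 (H = -9*(-16) = 144)
759 - 1341*H = 759 - 1341*144 = 759 - 193104 = -192345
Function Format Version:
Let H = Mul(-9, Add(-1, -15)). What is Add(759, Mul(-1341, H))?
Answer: -192345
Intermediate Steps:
H = 144 (H = Mul(-9, -16) = 144)
Add(759, Mul(-1341, H)) = Add(759, Mul(-1341, 144)) = Add(759, -193104) = -192345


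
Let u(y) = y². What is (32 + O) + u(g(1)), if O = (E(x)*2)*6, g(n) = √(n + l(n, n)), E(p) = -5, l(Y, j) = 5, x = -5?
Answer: -22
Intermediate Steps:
g(n) = √(5 + n) (g(n) = √(n + 5) = √(5 + n))
O = -60 (O = -5*2*6 = -10*6 = -60)
(32 + O) + u(g(1)) = (32 - 60) + (√(5 + 1))² = -28 + (√6)² = -28 + 6 = -22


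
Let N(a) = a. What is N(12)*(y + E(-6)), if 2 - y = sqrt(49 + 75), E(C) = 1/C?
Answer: 22 - 24*sqrt(31) ≈ -111.63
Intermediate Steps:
y = 2 - 2*sqrt(31) (y = 2 - sqrt(49 + 75) = 2 - sqrt(124) = 2 - 2*sqrt(31) ≈ -9.1355)
N(12)*(y + E(-6)) = 12*((2 - 2*sqrt(31)) + 1/(-6)) = 12*((2 - 2*sqrt(31)) - 1/6) = 12*(11/6 - 2*sqrt(31)) = 22 - 24*sqrt(31)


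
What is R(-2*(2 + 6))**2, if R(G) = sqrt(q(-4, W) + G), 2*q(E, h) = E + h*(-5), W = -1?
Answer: -31/2 ≈ -15.500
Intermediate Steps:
q(E, h) = E/2 - 5*h/2 (q(E, h) = (E + h*(-5))/2 = (E - 5*h)/2 = E/2 - 5*h/2)
R(G) = sqrt(1/2 + G) (R(G) = sqrt(((1/2)*(-4) - 5/2*(-1)) + G) = sqrt((-2 + 5/2) + G) = sqrt(1/2 + G))
R(-2*(2 + 6))**2 = (sqrt(2 + 4*(-2*(2 + 6)))/2)**2 = (sqrt(2 + 4*(-2*8))/2)**2 = (sqrt(2 + 4*(-16))/2)**2 = (sqrt(2 - 64)/2)**2 = (sqrt(-62)/2)**2 = ((I*sqrt(62))/2)**2 = (I*sqrt(62)/2)**2 = -31/2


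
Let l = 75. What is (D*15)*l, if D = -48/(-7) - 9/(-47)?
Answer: 2608875/329 ≈ 7929.7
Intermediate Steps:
D = 2319/329 (D = -48*(-⅐) - 9*(-1/47) = 48/7 + 9/47 = 2319/329 ≈ 7.0486)
(D*15)*l = ((2319/329)*15)*75 = (34785/329)*75 = 2608875/329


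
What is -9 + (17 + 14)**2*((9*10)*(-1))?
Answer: -86499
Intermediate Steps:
-9 + (17 + 14)**2*((9*10)*(-1)) = -9 + 31**2*(90*(-1)) = -9 + 961*(-90) = -9 - 86490 = -86499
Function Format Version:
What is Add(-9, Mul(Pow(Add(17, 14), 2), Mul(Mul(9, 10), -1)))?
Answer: -86499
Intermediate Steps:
Add(-9, Mul(Pow(Add(17, 14), 2), Mul(Mul(9, 10), -1))) = Add(-9, Mul(Pow(31, 2), Mul(90, -1))) = Add(-9, Mul(961, -90)) = Add(-9, -86490) = -86499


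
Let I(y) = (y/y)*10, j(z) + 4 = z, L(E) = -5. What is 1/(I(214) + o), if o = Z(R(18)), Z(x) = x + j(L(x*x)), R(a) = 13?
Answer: 1/14 ≈ 0.071429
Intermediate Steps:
j(z) = -4 + z
Z(x) = -9 + x (Z(x) = x + (-4 - 5) = x - 9 = -9 + x)
I(y) = 10 (I(y) = 1*10 = 10)
o = 4 (o = -9 + 13 = 4)
1/(I(214) + o) = 1/(10 + 4) = 1/14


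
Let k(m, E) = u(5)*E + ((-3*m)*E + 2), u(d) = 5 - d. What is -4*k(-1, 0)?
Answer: -8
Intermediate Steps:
k(m, E) = 2 - 3*E*m (k(m, E) = (5 - 1*5)*E + ((-3*m)*E + 2) = (5 - 5)*E + (-3*E*m + 2) = 0*E + (2 - 3*E*m) = 0 + (2 - 3*E*m) = 2 - 3*E*m)
-4*k(-1, 0) = -4*(2 - 3*0*(-1)) = -4*(2 + 0) = -4*2 = -8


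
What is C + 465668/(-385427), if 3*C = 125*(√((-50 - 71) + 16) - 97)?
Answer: -667814197/165183 + 125*I*√105/3 ≈ -4042.9 + 426.96*I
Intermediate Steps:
C = -12125/3 + 125*I*√105/3 (C = (125*(√((-50 - 71) + 16) - 97))/3 = (125*(√(-121 + 16) - 97))/3 = (125*(√(-105) - 97))/3 = (125*(I*√105 - 97))/3 = (125*(-97 + I*√105))/3 = (-12125 + 125*I*√105)/3 = -12125/3 + 125*I*√105/3 ≈ -4041.7 + 426.96*I)
C + 465668/(-385427) = (-12125/3 + 125*I*√105/3) + 465668/(-385427) = (-12125/3 + 125*I*√105/3) + 465668*(-1/385427) = (-12125/3 + 125*I*√105/3) - 66524/55061 = -667814197/165183 + 125*I*√105/3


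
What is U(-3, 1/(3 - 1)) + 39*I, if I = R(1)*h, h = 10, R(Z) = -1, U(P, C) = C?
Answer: -779/2 ≈ -389.50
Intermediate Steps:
I = -10 (I = -1*10 = -10)
U(-3, 1/(3 - 1)) + 39*I = 1/(3 - 1) + 39*(-10) = 1/2 - 390 = -779/2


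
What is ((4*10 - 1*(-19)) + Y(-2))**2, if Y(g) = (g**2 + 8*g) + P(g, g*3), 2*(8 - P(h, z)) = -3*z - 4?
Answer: 2304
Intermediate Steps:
P(h, z) = 10 + 3*z/2 (P(h, z) = 8 - (-3*z - 4)/2 = 8 - (-4 - 3*z)/2 = 8 + (2 + 3*z/2) = 10 + 3*z/2)
Y(g) = 10 + g**2 + 25*g/2 (Y(g) = (g**2 + 8*g) + (10 + 3*(g*3)/2) = (g**2 + 8*g) + (10 + 3*(3*g)/2) = (g**2 + 8*g) + (10 + 9*g/2) = 10 + g**2 + 25*g/2)
((4*10 - 1*(-19)) + Y(-2))**2 = ((4*10 - 1*(-19)) + (10 + (-2)**2 + (25/2)*(-2)))**2 = ((40 + 19) + (10 + 4 - 25))**2 = (59 - 11)**2 = 48**2 = 2304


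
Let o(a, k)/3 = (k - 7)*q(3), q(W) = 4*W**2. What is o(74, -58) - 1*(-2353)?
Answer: -4667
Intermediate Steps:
o(a, k) = -756 + 108*k (o(a, k) = 3*((k - 7)*(4*3**2)) = 3*((-7 + k)*(4*9)) = 3*((-7 + k)*36) = 3*(-252 + 36*k) = -756 + 108*k)
o(74, -58) - 1*(-2353) = (-756 + 108*(-58)) - 1*(-2353) = (-756 - 6264) + 2353 = -7020 + 2353 = -4667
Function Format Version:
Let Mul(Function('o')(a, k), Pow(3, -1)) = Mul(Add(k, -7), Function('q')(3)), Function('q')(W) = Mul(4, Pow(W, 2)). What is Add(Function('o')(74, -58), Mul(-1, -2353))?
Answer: -4667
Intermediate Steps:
Function('o')(a, k) = Add(-756, Mul(108, k)) (Function('o')(a, k) = Mul(3, Mul(Add(k, -7), Mul(4, Pow(3, 2)))) = Mul(3, Mul(Add(-7, k), Mul(4, 9))) = Mul(3, Mul(Add(-7, k), 36)) = Mul(3, Add(-252, Mul(36, k))) = Add(-756, Mul(108, k)))
Add(Function('o')(74, -58), Mul(-1, -2353)) = Add(Add(-756, Mul(108, -58)), Mul(-1, -2353)) = Add(Add(-756, -6264), 2353) = Add(-7020, 2353) = -4667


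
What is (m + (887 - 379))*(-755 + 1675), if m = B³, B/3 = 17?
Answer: 122506280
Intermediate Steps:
B = 51 (B = 3*17 = 51)
m = 132651 (m = 51³ = 132651)
(m + (887 - 379))*(-755 + 1675) = (132651 + (887 - 379))*(-755 + 1675) = (132651 + 508)*920 = 133159*920 = 122506280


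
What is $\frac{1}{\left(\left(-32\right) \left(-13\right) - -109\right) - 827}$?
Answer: $- \frac{1}{302} \approx -0.0033113$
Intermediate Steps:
$\frac{1}{\left(\left(-32\right) \left(-13\right) - -109\right) - 827} = \frac{1}{\left(416 + 109\right) - 827} = \frac{1}{525 - 827} = \frac{1}{-302} = - \frac{1}{302}$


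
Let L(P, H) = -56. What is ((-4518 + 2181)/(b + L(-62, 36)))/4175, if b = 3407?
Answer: -779/4663475 ≈ -0.00016704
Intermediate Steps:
((-4518 + 2181)/(b + L(-62, 36)))/4175 = ((-4518 + 2181)/(3407 - 56))/4175 = -2337/3351*(1/4175) = -2337*1/3351*(1/4175) = -779/1117*1/4175 = -779/4663475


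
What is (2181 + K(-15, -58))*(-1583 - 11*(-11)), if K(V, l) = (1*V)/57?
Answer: -60576508/19 ≈ -3.1882e+6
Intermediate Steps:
K(V, l) = V/57 (K(V, l) = V*(1/57) = V/57)
(2181 + K(-15, -58))*(-1583 - 11*(-11)) = (2181 + (1/57)*(-15))*(-1583 - 11*(-11)) = (2181 - 5/19)*(-1583 + 121) = (41434/19)*(-1462) = -60576508/19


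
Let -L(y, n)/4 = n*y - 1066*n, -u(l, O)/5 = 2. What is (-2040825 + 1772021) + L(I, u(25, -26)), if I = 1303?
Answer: -259324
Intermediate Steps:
u(l, O) = -10 (u(l, O) = -5*2 = -10)
L(y, n) = 4264*n - 4*n*y (L(y, n) = -4*(n*y - 1066*n) = -4*(-1066*n + n*y) = 4264*n - 4*n*y)
(-2040825 + 1772021) + L(I, u(25, -26)) = (-2040825 + 1772021) + 4*(-10)*(1066 - 1*1303) = -268804 + 4*(-10)*(1066 - 1303) = -268804 + 4*(-10)*(-237) = -268804 + 9480 = -259324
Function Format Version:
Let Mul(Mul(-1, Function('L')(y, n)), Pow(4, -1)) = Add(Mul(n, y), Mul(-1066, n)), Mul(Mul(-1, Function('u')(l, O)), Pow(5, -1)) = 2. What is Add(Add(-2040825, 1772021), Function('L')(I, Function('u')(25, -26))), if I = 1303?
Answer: -259324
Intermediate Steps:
Function('u')(l, O) = -10 (Function('u')(l, O) = Mul(-5, 2) = -10)
Function('L')(y, n) = Add(Mul(4264, n), Mul(-4, n, y)) (Function('L')(y, n) = Mul(-4, Add(Mul(n, y), Mul(-1066, n))) = Mul(-4, Add(Mul(-1066, n), Mul(n, y))) = Add(Mul(4264, n), Mul(-4, n, y)))
Add(Add(-2040825, 1772021), Function('L')(I, Function('u')(25, -26))) = Add(Add(-2040825, 1772021), Mul(4, -10, Add(1066, Mul(-1, 1303)))) = Add(-268804, Mul(4, -10, Add(1066, -1303))) = Add(-268804, Mul(4, -10, -237)) = Add(-268804, 9480) = -259324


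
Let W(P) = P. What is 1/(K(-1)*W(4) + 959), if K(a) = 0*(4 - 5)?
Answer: 1/959 ≈ 0.0010428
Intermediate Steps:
K(a) = 0 (K(a) = 0*(-1) = 0)
1/(K(-1)*W(4) + 959) = 1/(0*4 + 959) = 1/(0 + 959) = 1/959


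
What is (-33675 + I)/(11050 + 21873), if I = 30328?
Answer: -3347/32923 ≈ -0.10166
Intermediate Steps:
(-33675 + I)/(11050 + 21873) = (-33675 + 30328)/(11050 + 21873) = -3347/32923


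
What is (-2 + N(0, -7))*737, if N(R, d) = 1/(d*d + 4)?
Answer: -77385/53 ≈ -1460.1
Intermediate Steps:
N(R, d) = 1/(4 + d²) (N(R, d) = 1/(d² + 4) = 1/(4 + d²))
(-2 + N(0, -7))*737 = (-2 + 1/(4 + (-7)²))*737 = (-2 + 1/(4 + 49))*737 = (-2 + 1/53)*737 = -105/53*737 = -77385/53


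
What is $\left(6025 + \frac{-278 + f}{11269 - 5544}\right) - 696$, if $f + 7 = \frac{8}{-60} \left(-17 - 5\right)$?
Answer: $\frac{457623644}{85875} \approx 5329.0$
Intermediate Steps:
$f = - \frac{61}{15}$ ($f = -7 + \frac{8}{-60} \left(-17 - 5\right) = -7 + 8 \left(- \frac{1}{60}\right) \left(-22\right) = -7 - - \frac{44}{15} = -7 + \frac{44}{15} = - \frac{61}{15} \approx -4.0667$)
$\left(6025 + \frac{-278 + f}{11269 - 5544}\right) - 696 = \left(6025 + \frac{-278 - \frac{61}{15}}{11269 - 5544}\right) - 696 = \left(6025 - \frac{4231}{15 \cdot 5725}\right) - 696 = \left(6025 - \frac{4231}{85875}\right) - 696 = \frac{517392644}{85875} - 696 = \frac{457623644}{85875}$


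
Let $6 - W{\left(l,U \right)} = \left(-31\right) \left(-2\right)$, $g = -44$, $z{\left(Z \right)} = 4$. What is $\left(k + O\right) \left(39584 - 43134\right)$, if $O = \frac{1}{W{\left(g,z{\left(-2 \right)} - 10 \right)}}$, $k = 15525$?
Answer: $- \frac{1543183225}{28} \approx -5.5114 \cdot 10^{7}$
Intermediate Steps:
$W{\left(l,U \right)} = -56$ ($W{\left(l,U \right)} = 6 - \left(-31\right) \left(-2\right) = 6 - 62 = -56$)
$O = - \frac{1}{56}$ ($O = \frac{1}{-56} = - \frac{1}{56} \approx -0.017857$)
$\left(k + O\right) \left(39584 - 43134\right) = \left(15525 - \frac{1}{56}\right) \left(39584 - 43134\right) = \frac{869399}{56} \left(-3550\right) = - \frac{1543183225}{28}$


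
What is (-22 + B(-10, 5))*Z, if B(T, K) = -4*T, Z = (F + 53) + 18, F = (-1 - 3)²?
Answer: 1566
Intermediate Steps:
F = 16 (F = (-4)² = 16)
Z = 87 (Z = (16 + 53) + 18 = 69 + 18 = 87)
(-22 + B(-10, 5))*Z = (-22 - 4*(-10))*87 = (-22 + 40)*87 = 18*87 = 1566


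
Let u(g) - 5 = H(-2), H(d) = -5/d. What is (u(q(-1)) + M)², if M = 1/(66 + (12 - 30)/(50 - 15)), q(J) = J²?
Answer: 296700625/5253264 ≈ 56.479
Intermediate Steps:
u(g) = 15/2 (u(g) = 5 - 5/(-2) = 5 - 5*(-½) = 5 + 5/2 = 15/2)
M = 35/2292 (M = 1/(66 - 18/35) = 1/(2292/35) = 35/2292 ≈ 0.015271)
(u(q(-1)) + M)² = (15/2 + 35/2292)² = (17225/2292)² = 296700625/5253264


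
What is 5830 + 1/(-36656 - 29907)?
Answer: 388062289/66563 ≈ 5830.0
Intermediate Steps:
5830 + 1/(-36656 - 29907) = 5830 + 1/(-66563) = 5830 - 1/66563 = 388062289/66563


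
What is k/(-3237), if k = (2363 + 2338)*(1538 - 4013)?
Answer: 3878325/1079 ≈ 3594.4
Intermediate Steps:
k = -11634975 (k = 4701*(-2475) = -11634975)
k/(-3237) = -11634975/(-3237) = -11634975*(-1/3237) = 3878325/1079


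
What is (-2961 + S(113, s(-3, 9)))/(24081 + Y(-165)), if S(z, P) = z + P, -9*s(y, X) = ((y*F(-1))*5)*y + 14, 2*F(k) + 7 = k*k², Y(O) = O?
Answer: -12733/107622 ≈ -0.11831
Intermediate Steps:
F(k) = -7/2 + k³/2 (F(k) = -7/2 + (k*k²)/2 = -7/2 + k³/2)
s(y, X) = -14/9 + 20*y²/9 (s(y, X) = -(((y*(-7/2 + (½)*(-1)³))*5)*y + 14)/9 = -(((y*(-7/2 + (½)*(-1)))*5)*y + 14)/9 = -(((y*(-7/2 - ½))*5)*y + 14)/9 = -(((y*(-4))*5)*y + 14)/9 = -((-4*y*5)*y + 14)/9 = -((-20*y)*y + 14)/9 = -(-20*y² + 14)/9 = -(14 - 20*y²)/9 = -14/9 + 20*y²/9)
S(z, P) = P + z
(-2961 + S(113, s(-3, 9)))/(24081 + Y(-165)) = (-2961 + ((-14/9 + (20/9)*(-3)²) + 113))/(24081 - 165) = (-2961 + ((-14/9 + (20/9)*9) + 113))/23916 = (-2961 + ((-14/9 + 20) + 113))*(1/23916) = (-2961 + (166/9 + 113))*(1/23916) = (-2961 + 1183/9)*(1/23916) = -25466/9*1/23916 = -12733/107622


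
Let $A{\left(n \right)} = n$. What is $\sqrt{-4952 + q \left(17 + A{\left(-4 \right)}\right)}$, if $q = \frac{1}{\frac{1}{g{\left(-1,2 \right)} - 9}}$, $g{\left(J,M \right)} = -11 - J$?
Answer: $i \sqrt{5199} \approx 72.104 i$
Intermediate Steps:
$q = -19$ ($q = \frac{1}{\frac{1}{\left(-11 - -1\right) - 9}} = \frac{1}{\frac{1}{\left(-11 + 1\right) - 9}} = \frac{1}{\frac{1}{-10 - 9}} = \frac{1}{\frac{1}{-19}} = \frac{1}{- \frac{1}{19}} = -19$)
$\sqrt{-4952 + q \left(17 + A{\left(-4 \right)}\right)} = \sqrt{-4952 - 19 \left(17 - 4\right)} = \sqrt{-4952 - 247} = \sqrt{-5199} = i \sqrt{5199}$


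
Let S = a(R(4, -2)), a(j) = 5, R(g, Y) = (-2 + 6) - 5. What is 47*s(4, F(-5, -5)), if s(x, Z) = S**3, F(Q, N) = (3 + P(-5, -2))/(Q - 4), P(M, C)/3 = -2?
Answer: 5875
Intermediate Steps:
R(g, Y) = -1 (R(g, Y) = 4 - 5 = -1)
P(M, C) = -6 (P(M, C) = 3*(-2) = -6)
S = 5
F(Q, N) = -3/(-4 + Q) (F(Q, N) = (3 - 6)/(Q - 4) = -3/(-4 + Q))
s(x, Z) = 125 (s(x, Z) = 5**3 = 125)
47*s(4, F(-5, -5)) = 47*125 = 5875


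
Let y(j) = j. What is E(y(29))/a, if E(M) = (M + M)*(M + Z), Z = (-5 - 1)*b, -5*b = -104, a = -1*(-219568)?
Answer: -13891/548920 ≈ -0.025306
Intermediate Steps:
a = 219568
b = 104/5 (b = -1/5*(-104) = 104/5 ≈ 20.800)
Z = -624/5 (Z = (-5 - 1)*(104/5) = -6*104/5 = -624/5 ≈ -124.80)
E(M) = 2*M*(-624/5 + M) (E(M) = (M + M)*(M - 624/5) = (2*M)*(-624/5 + M) = 2*M*(-624/5 + M))
E(y(29))/a = ((2/5)*29*(-624 + 5*29))/219568 = ((2/5)*29*(-624 + 145))*(1/219568) = ((2/5)*29*(-479))*(1/219568) = -27782/5*1/219568 = -13891/548920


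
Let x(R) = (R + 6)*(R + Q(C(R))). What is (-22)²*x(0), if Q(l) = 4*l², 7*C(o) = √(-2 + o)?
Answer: -23232/49 ≈ -474.12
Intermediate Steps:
C(o) = √(-2 + o)/7
x(R) = (6 + R)*(-8/49 + 53*R/49) (x(R) = (R + 6)*(R + 4*(√(-2 + R)/7)²) = (6 + R)*(R + 4*(-2/49 + R/49)) = (6 + R)*(R + (-8/49 + 4*R/49)) = (6 + R)*(-8/49 + 53*R/49))
(-22)²*x(0) = (-22)²*(-48/49 + (53/49)*0² + (310/49)*0) = 484*(-48/49 + (53/49)*0 + 0) = 484*(-48/49 + 0 + 0) = 484*(-48/49) = -23232/49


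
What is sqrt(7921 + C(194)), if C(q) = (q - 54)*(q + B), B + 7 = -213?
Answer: sqrt(4281) ≈ 65.429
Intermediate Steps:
B = -220 (B = -7 - 213 = -220)
C(q) = (-220 + q)*(-54 + q) (C(q) = (q - 54)*(q - 220) = (-54 + q)*(-220 + q) = (-220 + q)*(-54 + q))
sqrt(7921 + C(194)) = sqrt(7921 + (11880 + 194**2 - 274*194)) = sqrt(7921 + (11880 + 37636 - 53156)) = sqrt(7921 - 3640) = sqrt(4281)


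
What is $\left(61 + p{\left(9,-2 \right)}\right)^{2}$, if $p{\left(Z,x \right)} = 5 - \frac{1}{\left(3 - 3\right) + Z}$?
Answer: $\frac{351649}{81} \approx 4341.3$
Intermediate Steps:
$p{\left(Z,x \right)} = 5 - \frac{1}{Z}$ ($p{\left(Z,x \right)} = 5 - \frac{1}{\left(3 - 3\right) + Z} = 5 - \frac{1}{0 + Z} = 5 - \frac{1}{Z}$)
$\left(61 + p{\left(9,-2 \right)}\right)^{2} = \left(61 + \left(5 - \frac{1}{9}\right)\right)^{2} = \left(61 + \frac{44}{9}\right)^{2} = \left(\frac{593}{9}\right)^{2} = \frac{351649}{81}$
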